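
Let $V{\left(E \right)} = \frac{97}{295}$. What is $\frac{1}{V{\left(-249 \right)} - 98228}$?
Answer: $- \frac{295}{28977163} \approx -1.018 \cdot 10^{-5}$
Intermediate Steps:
$V{\left(E \right)} = \frac{97}{295}$ ($V{\left(E \right)} = 97 \cdot \frac{1}{295} = \frac{97}{295}$)
$\frac{1}{V{\left(-249 \right)} - 98228} = \frac{1}{\frac{97}{295} - 98228} = \frac{1}{- \frac{28977163}{295}} = - \frac{295}{28977163}$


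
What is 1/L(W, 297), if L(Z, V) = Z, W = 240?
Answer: 1/240 ≈ 0.0041667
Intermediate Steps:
1/L(W, 297) = 1/240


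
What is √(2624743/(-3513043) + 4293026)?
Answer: 5*√2119289886997034005/3513043 ≈ 2072.0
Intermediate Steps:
√(2624743/(-3513043) + 4293026) = √(2624743*(-1/3513043) + 4293026) = √(-2624743/3513043 + 4293026) = √(15081582313375/3513043) = 5*√2119289886997034005/3513043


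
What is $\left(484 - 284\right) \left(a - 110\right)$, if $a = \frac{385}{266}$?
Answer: $- \frac{412500}{19} \approx -21711.0$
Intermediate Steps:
$a = \frac{55}{38}$ ($a = 385 \cdot \frac{1}{266} = \frac{55}{38} \approx 1.4474$)
$\left(484 - 284\right) \left(a - 110\right) = \left(484 - 284\right) \left(\frac{55}{38} - 110\right) = 200 \left(- \frac{4125}{38}\right) = - \frac{412500}{19}$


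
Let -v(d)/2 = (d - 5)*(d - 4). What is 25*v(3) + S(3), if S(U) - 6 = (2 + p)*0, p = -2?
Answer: -94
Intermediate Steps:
S(U) = 6 (S(U) = 6 + (2 - 2)*0 = 6 + 0*0 = 6 + 0 = 6)
v(d) = -2*(-5 + d)*(-4 + d) (v(d) = -2*(d - 5)*(d - 4) = -2*(-5 + d)*(-4 + d))
25*v(3) + S(3) = 25*(-40 - 2*3² + 18*3) + 6 = 25*(-40 - 2*9 + 54) + 6 = 25*(-40 - 18 + 54) + 6 = 25*(-4) + 6 = -100 + 6 = -94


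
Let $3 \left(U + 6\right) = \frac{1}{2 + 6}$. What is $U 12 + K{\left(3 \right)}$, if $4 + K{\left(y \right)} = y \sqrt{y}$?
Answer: $- \frac{151}{2} + 3 \sqrt{3} \approx -70.304$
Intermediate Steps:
$U = - \frac{143}{24}$ ($U = -6 + \frac{1}{3 \left(2 + 6\right)} = -6 + \frac{1}{3 \cdot 8} = -6 + \frac{1}{3} \cdot \frac{1}{8} = -6 + \frac{1}{24} = - \frac{143}{24} \approx -5.9583$)
$K{\left(y \right)} = -4 + y^{\frac{3}{2}}$ ($K{\left(y \right)} = -4 + y \sqrt{y} = -4 + y^{\frac{3}{2}}$)
$U 12 + K{\left(3 \right)} = \left(- \frac{143}{24}\right) 12 - \left(4 - 3^{\frac{3}{2}}\right) = - \frac{143}{2} - \left(4 - 3 \sqrt{3}\right) = - \frac{151}{2} + 3 \sqrt{3}$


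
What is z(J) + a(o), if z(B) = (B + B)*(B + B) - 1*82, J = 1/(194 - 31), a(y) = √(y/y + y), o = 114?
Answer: -2178654/26569 + √115 ≈ -71.276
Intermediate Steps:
a(y) = √(1 + y)
J = 1/163 ≈ 0.0061350
z(B) = -82 + 4*B² (z(B) = (2*B)*(2*B) - 82 = 4*B² - 82 = -82 + 4*B²)
z(J) + a(o) = (-82 + 4*(1/163)²) + √(1 + 114) = (-82 + 4*(1/26569)) + √115 = (-82 + 4/26569) + √115 = -2178654/26569 + √115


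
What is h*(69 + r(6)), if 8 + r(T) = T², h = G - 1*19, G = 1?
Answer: -1746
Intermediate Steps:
h = -18 (h = 1 - 1*19 = 1 - 19 = -18)
r(T) = -8 + T²
h*(69 + r(6)) = -18*(69 + (-8 + 6²)) = -18*(69 + (-8 + 36)) = -18*(69 + 28) = -18*97 = -1746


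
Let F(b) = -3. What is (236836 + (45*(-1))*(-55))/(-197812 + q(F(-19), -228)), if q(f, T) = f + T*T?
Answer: -239311/145831 ≈ -1.6410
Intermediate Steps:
q(f, T) = f + T²
(236836 + (45*(-1))*(-55))/(-197812 + q(F(-19), -228)) = (236836 + (45*(-1))*(-55))/(-197812 + (-3 + (-228)²)) = (236836 - 45*(-55))/(-197812 + (-3 + 51984)) = (236836 + 2475)/(-197812 + 51981) = 239311/(-145831) = 239311*(-1/145831) = -239311/145831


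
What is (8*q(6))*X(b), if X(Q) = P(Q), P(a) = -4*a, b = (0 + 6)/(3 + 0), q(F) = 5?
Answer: -320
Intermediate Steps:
b = 2 (b = 6/3 = 6*(⅓) = 2)
X(Q) = -4*Q
(8*q(6))*X(b) = (8*5)*(-4*2) = 40*(-8) = -320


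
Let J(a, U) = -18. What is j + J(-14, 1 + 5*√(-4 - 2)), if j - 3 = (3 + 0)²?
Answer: -6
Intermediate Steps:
j = 12 (j = 3 + (3 + 0)² = 3 + 3² = 3 + 9 = 12)
j + J(-14, 1 + 5*√(-4 - 2)) = 12 - 18 = -6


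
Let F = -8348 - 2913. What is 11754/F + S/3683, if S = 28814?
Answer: 281184472/41474263 ≈ 6.7797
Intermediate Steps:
F = -11261
11754/F + S/3683 = 11754/(-11261) + 28814/3683 = 11754*(-1/11261) + 28814*(1/3683) = -11754/11261 + 28814/3683 = 281184472/41474263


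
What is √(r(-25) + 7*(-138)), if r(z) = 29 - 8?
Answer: 3*I*√105 ≈ 30.741*I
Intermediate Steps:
r(z) = 21
√(r(-25) + 7*(-138)) = √(21 + 7*(-138)) = √(21 - 966) = √(-945) = 3*I*√105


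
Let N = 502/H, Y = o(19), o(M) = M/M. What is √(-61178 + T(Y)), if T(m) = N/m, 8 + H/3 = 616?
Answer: I*√3180262845/228 ≈ 247.34*I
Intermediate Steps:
o(M) = 1
Y = 1
H = 1824 (H = -24 + 3*616 = -24 + 1848 = 1824)
N = 251/912 (N = 502/1824 = 502*(1/1824) = 251/912 ≈ 0.27522)
T(m) = 251/(912*m)
√(-61178 + T(Y)) = √(-61178 + (251/912)/1) = √(-61178 + (251/912)*1) = √(-61178 + 251/912) = √(-55794085/912) = I*√3180262845/228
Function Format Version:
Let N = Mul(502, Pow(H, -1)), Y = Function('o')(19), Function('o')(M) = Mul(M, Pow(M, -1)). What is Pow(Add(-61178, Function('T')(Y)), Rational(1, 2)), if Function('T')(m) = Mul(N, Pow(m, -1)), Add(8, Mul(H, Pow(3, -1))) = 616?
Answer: Mul(Rational(1, 228), I, Pow(3180262845, Rational(1, 2))) ≈ Mul(247.34, I)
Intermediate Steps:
Function('o')(M) = 1
Y = 1
H = 1824 (H = Add(-24, Mul(3, 616)) = Add(-24, 1848) = 1824)
N = Rational(251, 912) (N = Mul(502, Pow(1824, -1)) = Mul(502, Rational(1, 1824)) = Rational(251, 912) ≈ 0.27522)
Function('T')(m) = Mul(Rational(251, 912), Pow(m, -1))
Pow(Add(-61178, Function('T')(Y)), Rational(1, 2)) = Pow(Add(-61178, Mul(Rational(251, 912), Pow(1, -1))), Rational(1, 2)) = Pow(Add(-61178, Mul(Rational(251, 912), 1)), Rational(1, 2)) = Pow(Add(-61178, Rational(251, 912)), Rational(1, 2)) = Pow(Rational(-55794085, 912), Rational(1, 2)) = Mul(Rational(1, 228), I, Pow(3180262845, Rational(1, 2)))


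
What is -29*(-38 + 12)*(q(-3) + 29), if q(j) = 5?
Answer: 25636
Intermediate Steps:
-29*(-38 + 12)*(q(-3) + 29) = -29*(-38 + 12)*(5 + 29) = -(-754)*34 = -29*(-884) = 25636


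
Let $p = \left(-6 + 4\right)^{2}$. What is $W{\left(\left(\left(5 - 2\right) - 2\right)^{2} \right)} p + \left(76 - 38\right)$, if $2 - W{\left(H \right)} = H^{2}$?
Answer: $42$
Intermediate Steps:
$W{\left(H \right)} = 2 - H^{2}$
$p = 4$ ($p = \left(-2\right)^{2} = 4$)
$W{\left(\left(\left(5 - 2\right) - 2\right)^{2} \right)} p + \left(76 - 38\right) = \left(2 - \left(\left(\left(5 - 2\right) - 2\right)^{2}\right)^{2}\right) 4 + \left(76 - 38\right) = \left(2 - \left(\left(\left(5 - 2\right) - 2\right)^{2}\right)^{2}\right) 4 + 38 = \left(2 - \left(\left(3 - 2\right)^{2}\right)^{2}\right) 4 + 38 = \left(2 - \left(1^{2}\right)^{2}\right) 4 + 38 = \left(2 - 1^{2}\right) 4 + 38 = \left(2 - 1\right) 4 + 38 = 1 \cdot 4 + 38 = 4 + 38 = 42$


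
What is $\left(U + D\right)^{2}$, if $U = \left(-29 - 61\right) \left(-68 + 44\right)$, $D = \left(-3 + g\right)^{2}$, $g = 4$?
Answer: $4669921$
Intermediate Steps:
$D = 1$ ($D = \left(-3 + 4\right)^{2} = 1^{2} = 1$)
$U = 2160$ ($U = \left(-90\right) \left(-24\right) = 2160$)
$\left(U + D\right)^{2} = \left(2160 + 1\right)^{2} = 2161^{2} = 4669921$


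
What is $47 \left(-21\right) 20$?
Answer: $-19740$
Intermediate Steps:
$47 \left(-21\right) 20 = \left(-987\right) 20 = -19740$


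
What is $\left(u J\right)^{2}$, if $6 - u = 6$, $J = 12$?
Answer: $0$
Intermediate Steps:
$u = 0$ ($u = 6 - 6 = 0$)
$\left(u J\right)^{2} = \left(0 \cdot 12\right)^{2} = 0^{2} = 0$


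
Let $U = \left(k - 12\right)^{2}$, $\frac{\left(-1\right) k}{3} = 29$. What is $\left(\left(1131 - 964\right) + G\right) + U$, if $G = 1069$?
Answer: $11037$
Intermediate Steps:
$k = -87$ ($k = \left(-3\right) 29 = -87$)
$U = 9801$ ($U = \left(-87 - 12\right)^{2} = \left(-99\right)^{2} = 9801$)
$\left(\left(1131 - 964\right) + G\right) + U = \left(\left(1131 - 964\right) + 1069\right) + 9801 = \left(167 + 1069\right) + 9801 = 1236 + 9801 = 11037$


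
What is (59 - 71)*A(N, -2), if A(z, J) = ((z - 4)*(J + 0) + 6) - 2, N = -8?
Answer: -336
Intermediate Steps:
A(z, J) = 4 + J*(-4 + z) (A(z, J) = ((-4 + z)*J + 6) - 2 = (J*(-4 + z) + 6) - 2 = (6 + J*(-4 + z)) - 2 = 4 + J*(-4 + z))
(59 - 71)*A(N, -2) = (59 - 71)*(4 - 4*(-2) - 2*(-8)) = -12*(4 + 8 + 16) = -12*28 = -336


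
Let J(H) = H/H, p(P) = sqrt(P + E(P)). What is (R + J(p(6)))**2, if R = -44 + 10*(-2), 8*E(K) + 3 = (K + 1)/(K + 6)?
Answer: 3969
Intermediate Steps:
E(K) = -3/8 + (1 + K)/(8*(6 + K)) (E(K) = -3/8 + ((K + 1)/(K + 6))/8 = -3/8 + ((1 + K)/(6 + K))/8 = -3/8 + (1 + K)/(8*(6 + K)))
p(P) = sqrt(P + (-17 - 2*P)/(8*(6 + P)))
R = -64 (R = -44 - 20 = -64)
J(H) = 1
(R + J(p(6)))**2 = (-64 + 1)**2 = (-63)**2 = 3969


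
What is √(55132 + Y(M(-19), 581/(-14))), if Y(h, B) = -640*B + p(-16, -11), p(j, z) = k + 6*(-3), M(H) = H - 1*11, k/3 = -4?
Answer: √81662 ≈ 285.77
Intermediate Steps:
k = -12 (k = 3*(-4) = -12)
M(H) = -11 + H (M(H) = H - 11 = -11 + H)
p(j, z) = -30 (p(j, z) = -12 + 6*(-3) = -12 - 18 = -30)
Y(h, B) = -30 - 640*B (Y(h, B) = -640*B - 30 = -30 - 640*B)
√(55132 + Y(M(-19), 581/(-14))) = √(55132 + (-30 - 371840/(-14))) = √(55132 + (-30 - 371840*(-1)/14)) = √(55132 + (-30 - 640*(-83/2))) = √(55132 + (-30 + 26560)) = √(55132 + 26530) = √81662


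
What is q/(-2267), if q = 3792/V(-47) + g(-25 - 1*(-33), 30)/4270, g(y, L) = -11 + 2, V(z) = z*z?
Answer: -16171959/21383318810 ≈ -0.00075629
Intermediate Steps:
V(z) = z**2
g(y, L) = -9
q = 16171959/9432430 (q = 3792/((-47)**2) - 9/4270 = 3792/2209 - 9*1/4270 = 3792*(1/2209) - 9/4270 = 3792/2209 - 9/4270 = 16171959/9432430 ≈ 1.7145)
q/(-2267) = (16171959/9432430)/(-2267) = (16171959/9432430)*(-1/2267) = -16171959/21383318810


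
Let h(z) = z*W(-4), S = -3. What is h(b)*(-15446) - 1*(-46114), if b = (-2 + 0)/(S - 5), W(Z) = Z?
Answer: 61560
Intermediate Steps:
b = 1/4 (b = (-2 + 0)/(-3 - 5) = -2/(-8) = -2*(-1/8) = 1/4 ≈ 0.25000)
h(z) = -4*z (h(z) = z*(-4) = -4*z)
h(b)*(-15446) - 1*(-46114) = -4*1/4*(-15446) - 1*(-46114) = -1*(-15446) + 46114 = 15446 + 46114 = 61560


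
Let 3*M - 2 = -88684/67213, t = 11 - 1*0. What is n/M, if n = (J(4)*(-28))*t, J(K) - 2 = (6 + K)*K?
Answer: -1304201052/22871 ≈ -57024.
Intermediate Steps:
J(K) = 2 + K*(6 + K) (J(K) = 2 + (6 + K)*K = 2 + K*(6 + K))
t = 11 (t = 11 + 0 = 11)
M = 45742/201639 (M = 2/3 + (-88684/67213)/3 = 2/3 + (-88684*1/67213)/3 = 2/3 + (1/3)*(-88684/67213) = 2/3 - 88684/201639 = 45742/201639 ≈ 0.22685)
n = -12936 (n = ((2 + 4**2 + 6*4)*(-28))*11 = ((2 + 16 + 24)*(-28))*11 = (42*(-28))*11 = -1176*11 = -12936)
n/M = -12936/45742/201639 = -12936*201639/45742 = -1304201052/22871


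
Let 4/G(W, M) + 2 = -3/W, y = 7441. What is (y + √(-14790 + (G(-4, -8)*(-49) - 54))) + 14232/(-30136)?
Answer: 28028468/3767 + 2*I*√91795/5 ≈ 7440.5 + 121.19*I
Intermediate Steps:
G(W, M) = 4/(-2 - 3/W)
(y + √(-14790 + (G(-4, -8)*(-49) - 54))) + 14232/(-30136) = (7441 + √(-14790 + (-4*(-4)/(3 + 2*(-4))*(-49) - 54))) + 14232/(-30136) = (7441 + √(-14790 + (-4*(-4)/(3 - 8)*(-49) - 54))) + 14232*(-1/30136) = (7441 + √(-14790 + (-4*(-4)/(-5)*(-49) - 54))) - 1779/3767 = (7441 + √(-14790 + (-4*(-4)*(-⅕)*(-49) - 54))) - 1779/3767 = (7441 + √(-14790 + (-16/5*(-49) - 54))) - 1779/3767 = (7441 + √(-14790 + (784/5 - 54))) - 1779/3767 = (7441 + √(-14790 + 514/5)) - 1779/3767 = (7441 + √(-73436/5)) - 1779/3767 = (7441 + 2*I*√91795/5) - 1779/3767 = 28028468/3767 + 2*I*√91795/5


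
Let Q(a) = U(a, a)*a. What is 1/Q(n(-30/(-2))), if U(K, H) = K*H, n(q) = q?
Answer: 1/3375 ≈ 0.00029630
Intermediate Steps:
U(K, H) = H*K
Q(a) = a³ (Q(a) = (a*a)*a = a²*a = a³)
1/Q(n(-30/(-2))) = 1/((-30/(-2))³) = 1/((-30*(-½))³) = 1/(15³) = 1/3375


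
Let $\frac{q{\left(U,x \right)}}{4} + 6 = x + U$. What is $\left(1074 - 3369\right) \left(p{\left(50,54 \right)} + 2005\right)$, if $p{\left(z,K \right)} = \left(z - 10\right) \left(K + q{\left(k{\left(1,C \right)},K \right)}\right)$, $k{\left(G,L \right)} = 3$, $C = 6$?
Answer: $-28285875$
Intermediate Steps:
$q{\left(U,x \right)} = -24 + 4 U + 4 x$ ($q{\left(U,x \right)} = -24 + 4 \left(x + U\right) = -24 + 4 \left(U + x\right) = -24 + \left(4 U + 4 x\right) = -24 + 4 U + 4 x$)
$p{\left(z,K \right)} = \left(-12 + 5 K\right) \left(-10 + z\right)$ ($p{\left(z,K \right)} = \left(z - 10\right) \left(K + \left(-24 + 4 \cdot 3 + 4 K\right)\right) = \left(-10 + z\right) \left(K + \left(-24 + 12 + 4 K\right)\right) = \left(-10 + z\right) \left(K + \left(-12 + 4 K\right)\right) = \left(-10 + z\right) \left(-12 + 5 K\right) = \left(-12 + 5 K\right) \left(-10 + z\right)$)
$\left(1074 - 3369\right) \left(p{\left(50,54 \right)} + 2005\right) = \left(1074 - 3369\right) \left(\left(120 - 2700 - 600 + 5 \cdot 54 \cdot 50\right) + 2005\right) = - 2295 \left(\left(120 - 2700 - 600 + 13500\right) + 2005\right) = - 2295 \left(10320 + 2005\right) = \left(-2295\right) 12325 = -28285875$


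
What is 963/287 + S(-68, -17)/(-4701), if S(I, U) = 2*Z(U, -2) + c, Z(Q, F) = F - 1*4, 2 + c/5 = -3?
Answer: 4537682/1349187 ≈ 3.3633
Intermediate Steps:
c = -25 (c = -10 + 5*(-3) = -10 - 15 = -25)
Z(Q, F) = -4 + F (Z(Q, F) = F - 4 = -4 + F)
S(I, U) = -37 (S(I, U) = 2*(-4 - 2) - 25 = 2*(-6) - 25 = -12 - 25 = -37)
963/287 + S(-68, -17)/(-4701) = 963/287 - 37/(-4701) = 963*(1/287) - 37*(-1/4701) = 963/287 + 37/4701 = 4537682/1349187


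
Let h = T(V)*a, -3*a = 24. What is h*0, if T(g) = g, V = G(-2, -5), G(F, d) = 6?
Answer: 0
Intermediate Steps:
V = 6
a = -8 (a = -⅓*24 = -8)
h = -48 (h = 6*(-8) = -48)
h*0 = -48*0 = 0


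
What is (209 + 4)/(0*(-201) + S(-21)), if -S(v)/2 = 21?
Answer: -71/14 ≈ -5.0714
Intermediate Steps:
S(v) = -42 (S(v) = -2*21 = -42)
(209 + 4)/(0*(-201) + S(-21)) = (209 + 4)/(0*(-201) - 42) = 213/(0 - 42) = 213/(-42) = 213*(-1/42) = -71/14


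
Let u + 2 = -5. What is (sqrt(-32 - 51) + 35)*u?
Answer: -245 - 7*I*sqrt(83) ≈ -245.0 - 63.773*I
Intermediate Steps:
u = -7 (u = -2 - 5 = -7)
(sqrt(-32 - 51) + 35)*u = (sqrt(-32 - 51) + 35)*(-7) = (sqrt(-83) + 35)*(-7) = (I*sqrt(83) + 35)*(-7) = (35 + I*sqrt(83))*(-7) = -245 - 7*I*sqrt(83)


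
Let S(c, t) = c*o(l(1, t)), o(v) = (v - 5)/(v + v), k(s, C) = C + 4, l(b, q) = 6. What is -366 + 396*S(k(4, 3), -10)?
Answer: -135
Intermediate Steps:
k(s, C) = 4 + C
o(v) = (-5 + v)/(2*v) (o(v) = (-5 + v)/((2*v)) = (-5 + v)*(1/(2*v)) = (-5 + v)/(2*v))
S(c, t) = c/12 (S(c, t) = c*((½)*(-5 + 6)/6) = c*((½)*(⅙)*1) = c*(1/12) = c/12)
-366 + 396*S(k(4, 3), -10) = -366 + 396*((4 + 3)/12) = -366 + 396*((1/12)*7) = -366 + 396*(7/12) = -366 + 231 = -135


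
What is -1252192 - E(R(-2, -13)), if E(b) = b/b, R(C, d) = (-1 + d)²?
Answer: -1252193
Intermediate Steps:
E(b) = 1
-1252192 - E(R(-2, -13)) = -1252192 - 1*1 = -1252192 - 1 = -1252193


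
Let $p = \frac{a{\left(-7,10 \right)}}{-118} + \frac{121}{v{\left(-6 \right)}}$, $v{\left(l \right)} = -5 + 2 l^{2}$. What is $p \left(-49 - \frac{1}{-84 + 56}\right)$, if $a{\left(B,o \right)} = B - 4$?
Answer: $- \frac{2940795}{31624} \approx -92.993$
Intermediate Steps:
$a{\left(B,o \right)} = -4 + B$
$p = \frac{15015}{7906}$ ($p = \frac{-4 - 7}{-118} + \frac{121}{-5 + 2 \left(-6\right)^{2}} = \left(-11\right) \left(- \frac{1}{118}\right) + \frac{121}{-5 + 2 \cdot 36} = \frac{11}{118} + \frac{121}{-5 + 72} = \frac{11}{118} + \frac{121}{67} = \frac{15015}{7906} \approx 1.8992$)
$p \left(-49 - \frac{1}{-84 + 56}\right) = \frac{15015 \left(-49 - \frac{1}{-84 + 56}\right)}{7906} = \frac{15015 \left(-49 - \frac{1}{-28}\right)}{7906} = \frac{15015 \left(-49 - - \frac{1}{28}\right)}{7906} = \frac{15015 \left(-49 + \frac{1}{28}\right)}{7906} = \frac{15015}{7906} \left(- \frac{1371}{28}\right) = - \frac{2940795}{31624}$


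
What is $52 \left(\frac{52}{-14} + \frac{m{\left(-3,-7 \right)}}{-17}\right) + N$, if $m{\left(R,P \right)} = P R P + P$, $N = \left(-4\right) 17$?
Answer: $\frac{24980}{119} \approx 209.92$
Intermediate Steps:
$N = -68$
$m{\left(R,P \right)} = P + R P^{2}$ ($m{\left(R,P \right)} = R P^{2} + P = P + R P^{2}$)
$52 \left(\frac{52}{-14} + \frac{m{\left(-3,-7 \right)}}{-17}\right) + N = 52 \left(\frac{52}{-14} + \frac{\left(-7\right) \left(1 - -21\right)}{-17}\right) - 68 = 52 \left(52 \left(- \frac{1}{14}\right) + - 7 \left(1 + 21\right) \left(- \frac{1}{17}\right)\right) - 68 = 52 \left(- \frac{26}{7} + \left(-7\right) 22 \left(- \frac{1}{17}\right)\right) - 68 = 52 \left(- \frac{26}{7} - - \frac{154}{17}\right) - 68 = 52 \left(- \frac{26}{7} + \frac{154}{17}\right) - 68 = 52 \cdot \frac{636}{119} - 68 = \frac{33072}{119} - 68 = \frac{24980}{119}$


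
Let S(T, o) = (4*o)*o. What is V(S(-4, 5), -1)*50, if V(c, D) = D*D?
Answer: 50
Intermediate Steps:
S(T, o) = 4*o²
V(c, D) = D²
V(S(-4, 5), -1)*50 = (-1)²*50 = 1*50 = 50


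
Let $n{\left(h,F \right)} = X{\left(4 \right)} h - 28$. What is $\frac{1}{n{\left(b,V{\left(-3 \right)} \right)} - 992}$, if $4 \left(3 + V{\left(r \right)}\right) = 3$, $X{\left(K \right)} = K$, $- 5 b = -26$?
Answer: $- \frac{5}{4996} \approx -0.0010008$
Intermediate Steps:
$b = \frac{26}{5}$ ($b = \left(- \frac{1}{5}\right) \left(-26\right) = \frac{26}{5} \approx 5.2$)
$V{\left(r \right)} = - \frac{9}{4}$ ($V{\left(r \right)} = -3 + \frac{1}{4} \cdot 3 = -3 + \frac{3}{4} = - \frac{9}{4}$)
$n{\left(h,F \right)} = -28 + 4 h$ ($n{\left(h,F \right)} = 4 h - 28 = -28 + 4 h$)
$\frac{1}{n{\left(b,V{\left(-3 \right)} \right)} - 992} = \frac{1}{\left(-28 + 4 \cdot \frac{26}{5}\right) - 992} = \frac{1}{\left(-28 + \frac{104}{5}\right) - 992} = \frac{1}{- \frac{36}{5} - 992} = \frac{1}{- \frac{4996}{5}} = - \frac{5}{4996}$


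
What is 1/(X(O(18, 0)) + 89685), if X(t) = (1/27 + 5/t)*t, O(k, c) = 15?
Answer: 9/807215 ≈ 1.1149e-5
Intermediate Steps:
X(t) = t*(1/27 + 5/t) (X(t) = (1*(1/27) + 5/t)*t = (1/27 + 5/t)*t = t*(1/27 + 5/t))
1/(X(O(18, 0)) + 89685) = 1/((5 + (1/27)*15) + 89685) = 1/((5 + 5/9) + 89685) = 1/(50/9 + 89685) = 1/(807215/9) = 9/807215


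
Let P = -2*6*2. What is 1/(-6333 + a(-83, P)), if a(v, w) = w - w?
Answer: -1/6333 ≈ -0.00015790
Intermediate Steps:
P = -24 (P = -12*2 = -24)
a(v, w) = 0
1/(-6333 + a(-83, P)) = 1/(-6333 + 0) = 1/(-6333) = -1/6333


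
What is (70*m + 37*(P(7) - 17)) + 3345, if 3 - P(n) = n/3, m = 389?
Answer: 89912/3 ≈ 29971.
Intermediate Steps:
P(n) = 3 - n/3
(70*m + 37*(P(7) - 17)) + 3345 = (70*389 + 37*((3 - ⅓*7) - 17)) + 3345 = (27230 + 37*((3 - 7/3) - 17)) + 3345 = (27230 + 37*(⅔ - 17)) + 3345 = (27230 + 37*(-49/3)) + 3345 = (27230 - 1813/3) + 3345 = 79877/3 + 3345 = 89912/3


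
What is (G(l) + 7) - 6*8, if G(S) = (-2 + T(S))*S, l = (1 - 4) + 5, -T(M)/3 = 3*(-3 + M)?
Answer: -27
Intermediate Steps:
T(M) = 27 - 9*M (T(M) = -9*(-3 + M) = -3*(-9 + 3*M) = 27 - 9*M)
l = 2 (l = -3 + 5 = 2)
G(S) = S*(25 - 9*S) (G(S) = (-2 + (27 - 9*S))*S = (25 - 9*S)*S = S*(25 - 9*S))
(G(l) + 7) - 6*8 = (2*(25 - 9*2) + 7) - 6*8 = (2*(25 - 18) + 7) - 48 = (2*7 + 7) - 48 = (14 + 7) - 48 = 21 - 48 = -27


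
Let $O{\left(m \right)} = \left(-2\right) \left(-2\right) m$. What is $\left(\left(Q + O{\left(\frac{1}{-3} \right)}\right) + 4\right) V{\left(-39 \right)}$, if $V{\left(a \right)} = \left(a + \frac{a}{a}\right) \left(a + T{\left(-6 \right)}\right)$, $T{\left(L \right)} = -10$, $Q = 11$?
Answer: $\frac{76342}{3} \approx 25447.0$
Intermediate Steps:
$O{\left(m \right)} = 4 m$
$V{\left(a \right)} = \left(1 + a\right) \left(-10 + a\right)$ ($V{\left(a \right)} = \left(a + \frac{a}{a}\right) \left(a - 10\right) = \left(a + 1\right) \left(-10 + a\right) = \left(1 + a\right) \left(-10 + a\right)$)
$\left(\left(Q + O{\left(\frac{1}{-3} \right)}\right) + 4\right) V{\left(-39 \right)} = \left(\left(11 + \frac{4}{-3}\right) + 4\right) \left(-10 + \left(-39\right)^{2} - -351\right) = \left(\left(11 + 4 \left(- \frac{1}{3}\right)\right) + 4\right) \left(-10 + 1521 + 351\right) = \left(\left(11 - \frac{4}{3}\right) + 4\right) 1862 = \left(\frac{29}{3} + 4\right) 1862 = \frac{41}{3} \cdot 1862 = \frac{76342}{3}$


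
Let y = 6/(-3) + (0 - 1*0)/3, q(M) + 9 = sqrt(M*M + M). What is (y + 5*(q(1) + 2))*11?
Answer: -407 + 55*sqrt(2) ≈ -329.22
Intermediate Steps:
q(M) = -9 + sqrt(M + M**2) (q(M) = -9 + sqrt(M*M + M) = -9 + sqrt(M**2 + M) = -9 + sqrt(M + M**2))
y = -2 (y = 6*(-1/3) + (0 + 0)*(1/3) = -2 + 0*(1/3) = -2 + 0 = -2)
(y + 5*(q(1) + 2))*11 = (-2 + 5*((-9 + sqrt(1*(1 + 1))) + 2))*11 = (-2 + 5*((-9 + sqrt(1*2)) + 2))*11 = (-2 + 5*((-9 + sqrt(2)) + 2))*11 = (-2 + 5*(-7 + sqrt(2)))*11 = (-2 + (-35 + 5*sqrt(2)))*11 = (-37 + 5*sqrt(2))*11 = -407 + 55*sqrt(2)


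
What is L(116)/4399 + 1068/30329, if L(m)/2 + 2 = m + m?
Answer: 18649472/133417271 ≈ 0.13978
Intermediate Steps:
L(m) = -4 + 4*m (L(m) = -4 + 2*(m + m) = -4 + 2*(2*m) = -4 + 4*m)
L(116)/4399 + 1068/30329 = (-4 + 4*116)/4399 + 1068/30329 = (-4 + 464)*(1/4399) + 1068*(1/30329) = 460*(1/4399) + 1068/30329 = 460/4399 + 1068/30329 = 18649472/133417271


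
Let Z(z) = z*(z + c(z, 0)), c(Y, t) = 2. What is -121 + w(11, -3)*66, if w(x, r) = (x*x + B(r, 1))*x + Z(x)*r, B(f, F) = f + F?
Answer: 57959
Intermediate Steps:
B(f, F) = F + f
Z(z) = z*(2 + z) (Z(z) = z*(z + 2) = z*(2 + z))
w(x, r) = x*(1 + r + x²) + r*x*(2 + x) (w(x, r) = (x*x + (1 + r))*x + (x*(2 + x))*r = (x² + (1 + r))*x + r*x*(2 + x) = (1 + r + x²)*x + r*x*(2 + x) = x*(1 + r + x²) + r*x*(2 + x))
-121 + w(11, -3)*66 = -121 + (11*(1 - 3 + 11² - 3*(2 + 11)))*66 = -121 + (11*(1 - 3 + 121 - 3*13))*66 = -121 + (11*(1 - 3 + 121 - 39))*66 = -121 + (11*80)*66 = -121 + 880*66 = -121 + 58080 = 57959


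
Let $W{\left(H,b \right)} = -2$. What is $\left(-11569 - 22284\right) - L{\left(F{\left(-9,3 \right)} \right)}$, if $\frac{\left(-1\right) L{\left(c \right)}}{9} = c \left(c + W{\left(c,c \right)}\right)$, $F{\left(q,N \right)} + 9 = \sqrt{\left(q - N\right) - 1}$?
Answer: $-33079 - 180 i \sqrt{13} \approx -33079.0 - 649.0 i$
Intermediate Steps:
$F{\left(q,N \right)} = -9 + \sqrt{-1 + q - N}$ ($F{\left(q,N \right)} = -9 + \sqrt{\left(q - N\right) - 1} = -9 + \sqrt{-1 + q - N}$)
$L{\left(c \right)} = - 9 c \left(-2 + c\right)$ ($L{\left(c \right)} = - 9 c \left(c - 2\right) = - 9 c \left(-2 + c\right)$)
$\left(-11569 - 22284\right) - L{\left(F{\left(-9,3 \right)} \right)} = \left(-11569 - 22284\right) - 9 \left(-9 + \sqrt{-1 - 9 - 3}\right) \left(2 - \left(-9 + \sqrt{-1 - 9 - 3}\right)\right) = -33853 - 9 \left(-9 + \sqrt{-13}\right) \left(2 - \left(-9 + \sqrt{-13}\right)\right) = -33853 - 9 \left(-9 + i \sqrt{13}\right) \left(2 - \left(-9 + i \sqrt{13}\right)\right) = -33853 - 9 \left(-9 + i \sqrt{13}\right) \left(2 + \left(9 - i \sqrt{13}\right)\right) = -33853 - 9 \left(-9 + i \sqrt{13}\right) \left(11 - i \sqrt{13}\right)$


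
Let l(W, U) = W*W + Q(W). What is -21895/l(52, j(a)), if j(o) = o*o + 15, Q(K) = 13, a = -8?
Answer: -21895/2717 ≈ -8.0585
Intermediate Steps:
j(o) = 15 + o**2 (j(o) = o**2 + 15 = 15 + o**2)
l(W, U) = 13 + W**2 (l(W, U) = W*W + 13 = W**2 + 13 = 13 + W**2)
-21895/l(52, j(a)) = -21895/(13 + 52**2) = -21895/(13 + 2704) = -21895/2717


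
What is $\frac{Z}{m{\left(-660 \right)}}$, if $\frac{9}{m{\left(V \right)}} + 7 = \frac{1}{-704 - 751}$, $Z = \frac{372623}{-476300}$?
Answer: $\frac{172524449}{283506750} \approx 0.60854$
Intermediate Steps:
$Z = - \frac{372623}{476300}$ ($Z = 372623 \left(- \frac{1}{476300}\right) = - \frac{372623}{476300} \approx -0.78233$)
$m{\left(V \right)} = - \frac{13095}{10186}$ ($m{\left(V \right)} = \frac{9}{-7 + \frac{1}{-704 - 751}} = \frac{9}{-7 + \frac{1}{-1455}} = \frac{9}{-7 - \frac{1}{1455}} = \frac{9}{- \frac{10186}{1455}} = 9 \left(- \frac{1455}{10186}\right) = - \frac{13095}{10186}$)
$\frac{Z}{m{\left(-660 \right)}} = - \frac{372623}{476300 \left(- \frac{13095}{10186}\right)} = \left(- \frac{372623}{476300}\right) \left(- \frac{10186}{13095}\right) = \frac{172524449}{283506750}$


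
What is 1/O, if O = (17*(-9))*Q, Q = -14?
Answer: 1/2142 ≈ 0.00046685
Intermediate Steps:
O = 2142 (O = (17*(-9))*(-14) = -153*(-14) = 2142)
1/O = 1/2142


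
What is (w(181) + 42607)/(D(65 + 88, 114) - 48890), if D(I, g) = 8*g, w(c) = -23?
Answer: -21292/23989 ≈ -0.88757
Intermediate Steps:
(w(181) + 42607)/(D(65 + 88, 114) - 48890) = (-23 + 42607)/(8*114 - 48890) = 42584/(912 - 48890) = 42584/(-47978) = 42584*(-1/47978) = -21292/23989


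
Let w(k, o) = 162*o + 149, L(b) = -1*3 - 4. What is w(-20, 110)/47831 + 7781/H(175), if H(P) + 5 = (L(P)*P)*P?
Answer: 497145887/1464858540 ≈ 0.33938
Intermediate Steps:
L(b) = -7 (L(b) = -3 - 4 = -7)
w(k, o) = 149 + 162*o
H(P) = -5 - 7*P**2 (H(P) = -5 + (-7*P)*P = -5 - 7*P**2)
w(-20, 110)/47831 + 7781/H(175) = (149 + 162*110)/47831 + 7781/(-5 - 7*175**2) = (149 + 17820)*(1/47831) + 7781/(-5 - 7*30625) = 17969*(1/47831) + 7781/(-5 - 214375) = 2567/6833 + 7781/(-214380) = 2567/6833 + 7781*(-1/214380) = 2567/6833 - 7781/214380 = 497145887/1464858540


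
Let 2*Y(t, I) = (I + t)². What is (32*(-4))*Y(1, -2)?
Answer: -64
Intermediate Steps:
Y(t, I) = (I + t)²/2
(32*(-4))*Y(1, -2) = (32*(-4))*((-2 + 1)²/2) = -64*(-1)² = -64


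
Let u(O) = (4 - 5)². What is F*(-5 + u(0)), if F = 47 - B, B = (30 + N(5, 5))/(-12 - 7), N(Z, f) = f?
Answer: -3712/19 ≈ -195.37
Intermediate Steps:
u(O) = 1 (u(O) = (-1)² = 1)
B = -35/19 (B = (30 + 5)/(-12 - 7) = 35/(-19) = 35*(-1/19) = -35/19 ≈ -1.8421)
F = 928/19 (F = 47 - 1*(-35/19) = 47 + 35/19 = 928/19 ≈ 48.842)
F*(-5 + u(0)) = 928*(-5 + 1)/19 = (928/19)*(-4) = -3712/19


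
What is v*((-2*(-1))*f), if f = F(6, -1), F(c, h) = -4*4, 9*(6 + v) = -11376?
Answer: 40640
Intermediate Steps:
v = -1270 (v = -6 + (⅑)*(-11376) = -6 - 1264 = -1270)
F(c, h) = -16
f = -16
v*((-2*(-1))*f) = -1270*(-2*(-1))*(-16) = -2540*(-16) = -1270*(-32) = 40640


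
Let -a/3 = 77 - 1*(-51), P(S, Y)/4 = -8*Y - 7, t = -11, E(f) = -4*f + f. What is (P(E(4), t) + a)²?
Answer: 3600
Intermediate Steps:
E(f) = -3*f
P(S, Y) = -28 - 32*Y (P(S, Y) = 4*(-8*Y - 7) = 4*(-7 - 8*Y) = -28 - 32*Y)
a = -384 (a = -3*(77 - 1*(-51)) = -3*(77 + 51) = -3*128 = -384)
(P(E(4), t) + a)² = ((-28 - 32*(-11)) - 384)² = ((-28 + 352) - 384)² = (324 - 384)² = (-60)² = 3600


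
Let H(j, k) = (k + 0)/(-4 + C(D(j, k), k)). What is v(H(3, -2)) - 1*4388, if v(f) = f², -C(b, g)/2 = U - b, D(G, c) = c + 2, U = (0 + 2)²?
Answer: -157967/36 ≈ -4388.0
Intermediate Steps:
U = 4 (U = 2² = 4)
D(G, c) = 2 + c
C(b, g) = -8 + 2*b (C(b, g) = -2*(4 - b) = -8 + 2*b)
H(j, k) = k/(-8 + 2*k) (H(j, k) = (k + 0)/(-4 + (-8 + 2*(2 + k))) = k/(-4 + (-8 + (4 + 2*k))) = k/(-4 + (-4 + 2*k)) = k/(-8 + 2*k))
v(H(3, -2)) - 1*4388 = ((½)*(-2)/(-4 - 2))² - 1*4388 = ((½)*(-2)/(-6))² - 4388 = ((½)*(-2)*(-⅙))² - 4388 = (⅙)² - 4388 = 1/36 - 4388 = -157967/36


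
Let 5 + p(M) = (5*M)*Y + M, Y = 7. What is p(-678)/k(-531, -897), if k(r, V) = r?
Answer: 24413/531 ≈ 45.976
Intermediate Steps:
p(M) = -5 + 36*M (p(M) = -5 + ((5*M)*7 + M) = -5 + (35*M + M) = -5 + 36*M)
p(-678)/k(-531, -897) = (-5 + 36*(-678))/(-531) = (-5 - 24408)*(-1/531) = -24413*(-1/531) = 24413/531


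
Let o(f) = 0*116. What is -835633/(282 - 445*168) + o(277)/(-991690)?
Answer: 835633/74478 ≈ 11.220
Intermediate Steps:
o(f) = 0
-835633/(282 - 445*168) + o(277)/(-991690) = -835633/(282 - 445*168) + 0/(-991690) = -835633/(282 - 74760) + 0*(-1/991690) = -835633/(-74478) + 0 = -835633*(-1/74478) + 0 = 835633/74478 + 0 = 835633/74478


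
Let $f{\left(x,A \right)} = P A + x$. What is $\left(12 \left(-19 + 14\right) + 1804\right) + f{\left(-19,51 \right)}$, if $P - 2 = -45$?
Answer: $-468$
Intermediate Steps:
$P = -43$ ($P = 2 - 45 = -43$)
$f{\left(x,A \right)} = x - 43 A$ ($f{\left(x,A \right)} = - 43 A + x = x - 43 A$)
$\left(12 \left(-19 + 14\right) + 1804\right) + f{\left(-19,51 \right)} = \left(12 \left(-19 + 14\right) + 1804\right) - 2212 = \left(12 \left(-5\right) + 1804\right) - 2212 = \left(-60 + 1804\right) - 2212 = 1744 - 2212 = -468$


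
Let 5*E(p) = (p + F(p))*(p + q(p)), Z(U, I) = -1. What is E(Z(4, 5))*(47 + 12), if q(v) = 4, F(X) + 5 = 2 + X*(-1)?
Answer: -531/5 ≈ -106.20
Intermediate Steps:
F(X) = -3 - X (F(X) = -5 + (2 + X*(-1)) = -5 + (2 - X) = -3 - X)
E(p) = -12/5 - 3*p/5 (E(p) = ((p + (-3 - p))*(p + 4))/5 = (-3*(4 + p))/5 = (-12 - 3*p)/5 = -12/5 - 3*p/5)
E(Z(4, 5))*(47 + 12) = (-12/5 - ⅗*(-1))*(47 + 12) = (-12/5 + ⅗)*59 = -9/5*59 = -531/5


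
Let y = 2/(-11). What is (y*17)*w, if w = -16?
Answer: 544/11 ≈ 49.455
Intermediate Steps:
y = -2/11 (y = 2*(-1/11) = -2/11 ≈ -0.18182)
(y*17)*w = -2/11*17*(-16) = -34/11*(-16) = 544/11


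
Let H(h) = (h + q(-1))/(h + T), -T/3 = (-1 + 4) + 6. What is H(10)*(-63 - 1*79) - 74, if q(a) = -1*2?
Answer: -122/17 ≈ -7.1765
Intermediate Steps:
q(a) = -2
T = -27 (T = -3*((-1 + 4) + 6) = -3*(3 + 6) = -3*9 = -27)
H(h) = (-2 + h)/(-27 + h) (H(h) = (h - 2)/(h - 27) = (-2 + h)/(-27 + h))
H(10)*(-63 - 1*79) - 74 = ((-2 + 10)/(-27 + 10))*(-63 - 1*79) - 74 = (8/(-17))*(-63 - 79) - 74 = -1/17*8*(-142) - 74 = -8/17*(-142) - 74 = 1136/17 - 74 = -122/17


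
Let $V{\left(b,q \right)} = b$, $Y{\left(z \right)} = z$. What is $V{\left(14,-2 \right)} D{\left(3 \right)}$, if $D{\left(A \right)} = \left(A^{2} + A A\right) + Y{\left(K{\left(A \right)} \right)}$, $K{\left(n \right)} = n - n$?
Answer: $252$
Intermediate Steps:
$K{\left(n \right)} = 0$
$D{\left(A \right)} = 2 A^{2}$ ($D{\left(A \right)} = \left(A^{2} + A A\right) + 0 = \left(A^{2} + A^{2}\right) + 0 = 2 A^{2} + 0 = 2 A^{2}$)
$V{\left(14,-2 \right)} D{\left(3 \right)} = 14 \cdot 2 \cdot 3^{2} = 14 \cdot 2 \cdot 9 = 14 \cdot 18 = 252$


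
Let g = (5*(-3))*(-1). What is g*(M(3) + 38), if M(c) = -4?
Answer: 510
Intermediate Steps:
g = 15 (g = -15*(-1) = 15)
g*(M(3) + 38) = 15*(-4 + 38) = 15*34 = 510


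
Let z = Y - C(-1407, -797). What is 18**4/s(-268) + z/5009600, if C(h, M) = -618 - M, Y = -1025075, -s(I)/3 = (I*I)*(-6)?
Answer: -1388183003/11244047200 ≈ -0.12346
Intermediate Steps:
s(I) = 18*I**2 (s(I) = -3*I*I*(-6) = -3*I**2*(-6) = -(-18)*I**2 = 18*I**2)
z = -1025254 (z = -1025075 - (-618 - 1*(-797)) = -1025075 - (-618 + 797) = -1025075 - 1*179 = -1025075 - 179 = -1025254)
18**4/s(-268) + z/5009600 = 18**4/((18*(-268)**2)) - 1025254/5009600 = 104976/((18*71824)) - 1025254*1/5009600 = 104976/1292832 - 512627/2504800 = 104976*(1/1292832) - 512627/2504800 = 729/8978 - 512627/2504800 = -1388183003/11244047200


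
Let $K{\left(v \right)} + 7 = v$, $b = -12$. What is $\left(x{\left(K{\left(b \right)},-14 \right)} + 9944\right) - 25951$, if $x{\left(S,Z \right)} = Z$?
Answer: $-16021$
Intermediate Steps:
$K{\left(v \right)} = -7 + v$
$\left(x{\left(K{\left(b \right)},-14 \right)} + 9944\right) - 25951 = \left(-14 + 9944\right) - 25951 = 9930 - 25951 = -16021$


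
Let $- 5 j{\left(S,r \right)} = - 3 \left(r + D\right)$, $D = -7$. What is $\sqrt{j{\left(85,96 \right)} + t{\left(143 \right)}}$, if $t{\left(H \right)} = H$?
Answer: $\frac{\sqrt{4910}}{5} \approx 14.014$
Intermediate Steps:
$j{\left(S,r \right)} = - \frac{21}{5} + \frac{3 r}{5}$ ($j{\left(S,r \right)} = - \frac{\left(-3\right) \left(r - 7\right)}{5} = - \frac{\left(-3\right) \left(-7 + r\right)}{5} = - \frac{21 - 3 r}{5} = - \frac{21}{5} + \frac{3 r}{5}$)
$\sqrt{j{\left(85,96 \right)} + t{\left(143 \right)}} = \sqrt{\left(- \frac{21}{5} + \frac{3}{5} \cdot 96\right) + 143} = \sqrt{\left(- \frac{21}{5} + \frac{288}{5}\right) + 143} = \sqrt{\frac{267}{5} + 143} = \sqrt{\frac{982}{5}} = \frac{\sqrt{4910}}{5}$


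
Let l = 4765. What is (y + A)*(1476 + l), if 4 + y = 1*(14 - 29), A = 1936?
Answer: 11963997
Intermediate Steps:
y = -19 (y = -4 + 1*(14 - 29) = -4 + 1*(-15) = -4 - 15 = -19)
(y + A)*(1476 + l) = (-19 + 1936)*(1476 + 4765) = 1917*6241 = 11963997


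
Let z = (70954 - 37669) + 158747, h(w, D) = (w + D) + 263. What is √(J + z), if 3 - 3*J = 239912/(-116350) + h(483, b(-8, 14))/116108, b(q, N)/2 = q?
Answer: √87614197775703959871914/675458290 ≈ 438.22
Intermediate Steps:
b(q, N) = 2*q
h(w, D) = 263 + D + w (h(w, D) = (D + w) + 263 = 263 + D + w)
J = 5691522033/3377291450 (J = 1 - (239912/(-116350) + (263 + 2*(-8) + 483)/116108)/3 = 1 - (239912*(-1/116350) + (263 - 16 + 483)*(1/116108))/3 = 1 - (-119956/58175 + 730*(1/116108))/3 = 1 - (-119956/58175 + 365/58054)/3 = 1 - ⅓*(-6942691749/3377291450) = 1 + 2314230583/3377291450 = 5691522033/3377291450 ≈ 1.6852)
z = 192032 (z = 33285 + 158747 = 192032)
√(J + z) = √(5691522033/3377291450 + 192032) = √(648553723248433/3377291450) = √87614197775703959871914/675458290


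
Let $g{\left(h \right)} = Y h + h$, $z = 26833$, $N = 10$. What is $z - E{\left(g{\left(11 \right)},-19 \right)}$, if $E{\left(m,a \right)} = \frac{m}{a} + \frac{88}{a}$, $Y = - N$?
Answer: $\frac{509816}{19} \approx 26832.0$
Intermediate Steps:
$Y = -10$ ($Y = \left(-1\right) 10 = -10$)
$g{\left(h \right)} = - 9 h$ ($g{\left(h \right)} = - 10 h + h = - 9 h$)
$E{\left(m,a \right)} = \frac{88}{a} + \frac{m}{a}$
$z - E{\left(g{\left(11 \right)},-19 \right)} = 26833 - \frac{88 - 99}{-19} = 26833 - - \frac{88 - 99}{19} = 26833 - \left(- \frac{1}{19}\right) \left(-11\right) = 26833 - \frac{11}{19} = \frac{509816}{19}$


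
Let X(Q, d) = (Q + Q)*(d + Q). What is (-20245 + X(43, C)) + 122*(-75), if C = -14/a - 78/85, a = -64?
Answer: -35029663/1360 ≈ -25757.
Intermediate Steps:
C = -1901/2720 (C = -14/(-64) - 78/85 = -14*(-1/64) - 78*1/85 = 7/32 - 78/85 = -1901/2720 ≈ -0.69890)
X(Q, d) = 2*Q*(Q + d) (X(Q, d) = (2*Q)*(Q + d) = 2*Q*(Q + d))
(-20245 + X(43, C)) + 122*(-75) = (-20245 + 2*43*(43 - 1901/2720)) + 122*(-75) = (-20245 + 2*43*(115059/2720)) - 9150 = (-20245 + 4947537/1360) - 9150 = -22585663/1360 - 9150 = -35029663/1360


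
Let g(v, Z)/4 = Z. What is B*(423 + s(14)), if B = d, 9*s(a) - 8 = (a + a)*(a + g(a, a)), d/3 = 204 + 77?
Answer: 540925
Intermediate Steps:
g(v, Z) = 4*Z
d = 843 (d = 3*(204 + 77) = 3*281 = 843)
s(a) = 8/9 + 10*a²/9 (s(a) = 8/9 + ((a + a)*(a + 4*a))/9 = 8/9 + ((2*a)*(5*a))/9 = 8/9 + (10*a²)/9 = 8/9 + 10*a²/9)
B = 843
B*(423 + s(14)) = 843*(423 + (8/9 + (10/9)*14²)) = 843*(423 + (8/9 + (10/9)*196)) = 843*(423 + (8/9 + 1960/9)) = 843*(423 + 656/3) = 843*(1925/3) = 540925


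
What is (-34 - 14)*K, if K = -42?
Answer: 2016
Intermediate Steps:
(-34 - 14)*K = (-34 - 14)*(-42) = -48*(-42) = 2016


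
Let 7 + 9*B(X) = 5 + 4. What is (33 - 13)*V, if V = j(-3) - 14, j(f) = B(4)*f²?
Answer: -240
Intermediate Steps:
B(X) = 2/9 (B(X) = -7/9 + (5 + 4)/9 = -7/9 + (⅑)*9 = -7/9 + 1 = 2/9)
j(f) = 2*f²/9
V = -12 (V = (2/9)*(-3)² - 14 = (2/9)*9 - 14 = 2 - 14 = -12)
(33 - 13)*V = (33 - 13)*(-12) = 20*(-12) = -240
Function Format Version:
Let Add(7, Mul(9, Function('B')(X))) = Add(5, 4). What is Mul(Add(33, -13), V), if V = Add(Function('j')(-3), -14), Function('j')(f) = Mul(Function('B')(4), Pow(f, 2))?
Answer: -240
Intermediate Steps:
Function('B')(X) = Rational(2, 9) (Function('B')(X) = Add(Rational(-7, 9), Mul(Rational(1, 9), Add(5, 4))) = Add(Rational(-7, 9), Mul(Rational(1, 9), 9)) = Add(Rational(-7, 9), 1) = Rational(2, 9))
Function('j')(f) = Mul(Rational(2, 9), Pow(f, 2))
V = -12 (V = Add(Mul(Rational(2, 9), Pow(-3, 2)), -14) = Add(Mul(Rational(2, 9), 9), -14) = Add(2, -14) = -12)
Mul(Add(33, -13), V) = Mul(Add(33, -13), -12) = Mul(20, -12) = -240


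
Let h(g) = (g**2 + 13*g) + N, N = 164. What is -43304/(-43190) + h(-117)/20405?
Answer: 578056/359711 ≈ 1.6070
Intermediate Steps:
h(g) = 164 + g**2 + 13*g (h(g) = (g**2 + 13*g) + 164 = 164 + g**2 + 13*g)
-43304/(-43190) + h(-117)/20405 = -43304/(-43190) + (164 + (-117)**2 + 13*(-117))/20405 = -43304*(-1/43190) + (164 + 13689 - 1521)*(1/20405) = 21652/21595 + 12332*(1/20405) = 21652/21595 + 12332/20405 = 578056/359711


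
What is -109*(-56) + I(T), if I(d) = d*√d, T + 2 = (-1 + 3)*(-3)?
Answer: 6104 - 16*I*√2 ≈ 6104.0 - 22.627*I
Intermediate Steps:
T = -8 (T = -2 + (-1 + 3)*(-3) = -2 + 2*(-3) = -2 - 6 = -8)
I(d) = d^(3/2)
-109*(-56) + I(T) = -109*(-56) + (-8)^(3/2) = 6104 - 16*I*√2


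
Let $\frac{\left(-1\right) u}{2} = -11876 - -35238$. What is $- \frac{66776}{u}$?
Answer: $\frac{16694}{11681} \approx 1.4292$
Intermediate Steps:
$u = -46724$ ($u = - 2 \left(-11876 - -35238\right) = - 2 \left(-11876 + 35238\right) = \left(-2\right) 23362 = -46724$)
$- \frac{66776}{u} = - \frac{66776}{-46724} = \left(-66776\right) \left(- \frac{1}{46724}\right) = \frac{16694}{11681}$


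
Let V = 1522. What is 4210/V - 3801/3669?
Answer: 1610228/930703 ≈ 1.7301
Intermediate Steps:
4210/V - 3801/3669 = 4210/1522 - 3801/3669 = 4210*(1/1522) - 3801*1/3669 = 2105/761 - 1267/1223 = 1610228/930703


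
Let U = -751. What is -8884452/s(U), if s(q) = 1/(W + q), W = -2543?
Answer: 29265384888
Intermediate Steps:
s(q) = 1/(-2543 + q)
-8884452/s(U) = -8884452/(1/(-2543 - 751)) = -8884452/(1/(-3294)) = -8884452/(-1/3294) = -8884452*(-3294) = 29265384888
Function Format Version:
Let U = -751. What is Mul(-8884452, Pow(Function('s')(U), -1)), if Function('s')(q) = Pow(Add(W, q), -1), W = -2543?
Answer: 29265384888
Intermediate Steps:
Function('s')(q) = Pow(Add(-2543, q), -1)
Mul(-8884452, Pow(Function('s')(U), -1)) = Mul(-8884452, Pow(Pow(Add(-2543, -751), -1), -1)) = Mul(-8884452, Pow(Pow(-3294, -1), -1)) = Mul(-8884452, Pow(Rational(-1, 3294), -1)) = Mul(-8884452, -3294) = 29265384888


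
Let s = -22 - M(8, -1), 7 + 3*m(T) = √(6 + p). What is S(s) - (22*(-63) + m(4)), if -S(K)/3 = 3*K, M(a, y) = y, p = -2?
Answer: 4730/3 ≈ 1576.7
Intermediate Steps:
m(T) = -5/3 (m(T) = -7/3 + √(6 - 2)/3 = -7/3 + √4/3 = -7/3 + (⅓)*2 = -7/3 + ⅔ = -5/3)
s = -21 (s = -22 - 1*(-1) = -22 + 1 = -21)
S(K) = -9*K
S(s) - (22*(-63) + m(4)) = -9*(-21) - (22*(-63) - 5/3) = 189 - (-1386 - 5/3) = 189 - 1*(-4163/3) = 189 + 4163/3 = 4730/3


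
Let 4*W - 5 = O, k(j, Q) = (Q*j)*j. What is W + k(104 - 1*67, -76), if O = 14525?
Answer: -200823/2 ≈ -1.0041e+5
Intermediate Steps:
k(j, Q) = Q*j**2
W = 7265/2 (W = 5/4 + (1/4)*14525 = 5/4 + 14525/4 = 7265/2 ≈ 3632.5)
W + k(104 - 1*67, -76) = 7265/2 - 76*(104 - 1*67)**2 = 7265/2 - 76*(104 - 67)**2 = 7265/2 - 76*37**2 = 7265/2 - 76*1369 = 7265/2 - 104044 = -200823/2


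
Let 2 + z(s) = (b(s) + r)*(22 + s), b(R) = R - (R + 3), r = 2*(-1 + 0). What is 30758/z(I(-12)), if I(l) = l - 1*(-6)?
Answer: -15379/41 ≈ -375.10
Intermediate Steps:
r = -2 (r = 2*(-1) = -2)
b(R) = -3 (b(R) = R - (3 + R) = R + (-3 - R) = -3)
I(l) = 6 + l (I(l) = l + 6 = 6 + l)
z(s) = -112 - 5*s (z(s) = -2 + (-3 - 2)*(22 + s) = -2 - 5*(22 + s) = -2 + (-110 - 5*s) = -112 - 5*s)
30758/z(I(-12)) = 30758/(-112 - 5*(6 - 12)) = 30758/(-112 - 5*(-6)) = 30758/(-112 + 30) = 30758/(-82) = 30758*(-1/82) = -15379/41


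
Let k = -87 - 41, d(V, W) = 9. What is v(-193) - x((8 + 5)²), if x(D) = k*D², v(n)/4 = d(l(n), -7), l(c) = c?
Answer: 3655844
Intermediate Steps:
v(n) = 36 (v(n) = 4*9 = 36)
k = -128
x(D) = -128*D²
v(-193) - x((8 + 5)²) = 36 - (-128)*((8 + 5)²)² = 36 - (-128)*(13²)² = 36 - (-128)*169² = 36 - (-128)*28561 = 36 - 1*(-3655808) = 36 + 3655808 = 3655844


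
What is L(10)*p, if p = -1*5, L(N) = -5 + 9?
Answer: -20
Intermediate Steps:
L(N) = 4
p = -5
L(10)*p = 4*(-5) = -20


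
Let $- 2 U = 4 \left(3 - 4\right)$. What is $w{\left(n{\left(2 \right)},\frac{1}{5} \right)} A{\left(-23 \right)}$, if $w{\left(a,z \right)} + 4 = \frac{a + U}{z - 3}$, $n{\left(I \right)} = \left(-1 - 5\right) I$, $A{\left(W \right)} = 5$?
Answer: $- \frac{15}{7} \approx -2.1429$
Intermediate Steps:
$U = 2$ ($U = - \frac{4 \left(3 - 4\right)}{2} = - \frac{4 \left(-1\right)}{2} = \left(- \frac{1}{2}\right) \left(-4\right) = 2$)
$n{\left(I \right)} = - 6 I$ ($n{\left(I \right)} = \left(-1 - 5\right) I = - 6 I$)
$w{\left(a,z \right)} = -4 + \frac{2 + a}{-3 + z}$ ($w{\left(a,z \right)} = -4 + \frac{a + 2}{z - 3} = -4 + \frac{2 + a}{-3 + z}$)
$w{\left(n{\left(2 \right)},\frac{1}{5} \right)} A{\left(-23 \right)} = \frac{14 - 12 - \frac{4}{5}}{-3 + \frac{1}{5}} \cdot 5 = \frac{14 - 12 - \frac{4}{5}}{- \frac{14}{5}} \cdot 5 = \left(- \frac{5}{14}\right) \frac{6}{5} \cdot 5 = \left(- \frac{3}{7}\right) 5 = - \frac{15}{7}$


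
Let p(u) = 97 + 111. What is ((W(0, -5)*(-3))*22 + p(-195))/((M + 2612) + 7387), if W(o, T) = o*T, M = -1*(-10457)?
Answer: 26/2557 ≈ 0.010168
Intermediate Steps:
p(u) = 208
M = 10457
W(o, T) = T*o
((W(0, -5)*(-3))*22 + p(-195))/((M + 2612) + 7387) = ((-5*0*(-3))*22 + 208)/((10457 + 2612) + 7387) = ((0*(-3))*22 + 208)/(13069 + 7387) = (0*22 + 208)/20456 = (0 + 208)*(1/20456) = 208*(1/20456) = 26/2557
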